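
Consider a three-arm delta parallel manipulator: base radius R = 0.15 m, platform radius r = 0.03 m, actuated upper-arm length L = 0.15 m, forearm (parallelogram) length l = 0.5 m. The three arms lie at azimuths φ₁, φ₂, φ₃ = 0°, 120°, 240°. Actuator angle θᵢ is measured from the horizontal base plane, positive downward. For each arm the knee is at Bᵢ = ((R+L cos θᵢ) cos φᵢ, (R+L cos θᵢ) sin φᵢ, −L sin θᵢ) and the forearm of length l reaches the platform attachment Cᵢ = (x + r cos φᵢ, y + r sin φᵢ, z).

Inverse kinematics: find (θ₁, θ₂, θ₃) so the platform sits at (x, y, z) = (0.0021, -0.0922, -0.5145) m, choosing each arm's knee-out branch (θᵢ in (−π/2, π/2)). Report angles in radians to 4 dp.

arm 1 (φ=0.0°): x'=0.0021, y'=-0.0922
  A=0.1179, B=-0.5145, C=(l²−L²−A²−y'²−z²)/(2L)=-0.1987
  γ=atan2(-0.5145,0.1179)=-1.3455;  ψ=arccos(-0.3765)=1.9568;  θ1=γ+ψ≈0.6112
arm 2 (φ=120.0°): x'=-0.0809, y'=0.0443
  e−x'=0.2009;  (l²−L²−(e−x')²−y'²−z²)/2L = -0.2651
  θ2 = atan2(B,A) + arccos(C/0.5523) = 0.8729
rotate P by −φ3: (0.0788, 0.0479, -0.5145)
  e−x'=0.0412;  (l²−L²−(e−x')²−y'²−z²)/2L = -0.1373
  γ=atan2(-0.5145,0.0412)=-1.4909;  ψ=arccos(-0.2661)=1.8401;  θ3=γ+ψ≈0.3493

θ₁ = 0.6112, θ₂ = 0.8729, θ₃ = 0.3493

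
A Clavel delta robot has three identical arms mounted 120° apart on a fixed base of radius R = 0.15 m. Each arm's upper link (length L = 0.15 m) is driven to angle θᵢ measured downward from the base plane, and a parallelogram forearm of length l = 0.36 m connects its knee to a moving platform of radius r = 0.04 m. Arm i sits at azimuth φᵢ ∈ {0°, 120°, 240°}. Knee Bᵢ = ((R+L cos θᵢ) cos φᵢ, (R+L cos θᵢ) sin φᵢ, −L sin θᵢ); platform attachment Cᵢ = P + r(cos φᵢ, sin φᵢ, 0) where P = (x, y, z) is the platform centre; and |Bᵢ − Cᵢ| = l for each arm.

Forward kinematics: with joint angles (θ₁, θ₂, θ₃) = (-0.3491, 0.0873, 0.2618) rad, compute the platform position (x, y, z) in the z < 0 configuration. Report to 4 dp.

arm 1 at φ=0.0°: e+L cos θ1 = 0.2510;  centre 1 = (0.2510, 0.0000, 0.0513)
arm 2 at φ=120.0°: e+L cos θ2 = 0.2594;  centre 2 = (-0.1297, 0.2247, -0.0131)
φ3=240.0°: virtual centre (-0.1274, -0.2207, -0.0388), radius l
subtract pairs → two planes through P
[-0.7613 0.4493 -0.1288]·P = 0.0019;  [-0.7568 -0.4415 -0.1803]·P = 0.0009
Cramer: x(z) = -0.0018-0.2039z;  y(z) = 0.0011-0.0588z
into |P−centre ₁|² = l²: 1.0450z² + 0.0003z + -0.0631 = 0;  Δ = 0.2637;  z = -0.2458 or 0.2456 → z<0 root = -0.2458
x = 0.0483, y = 0.0156

(0.0483, 0.0156, -0.2458)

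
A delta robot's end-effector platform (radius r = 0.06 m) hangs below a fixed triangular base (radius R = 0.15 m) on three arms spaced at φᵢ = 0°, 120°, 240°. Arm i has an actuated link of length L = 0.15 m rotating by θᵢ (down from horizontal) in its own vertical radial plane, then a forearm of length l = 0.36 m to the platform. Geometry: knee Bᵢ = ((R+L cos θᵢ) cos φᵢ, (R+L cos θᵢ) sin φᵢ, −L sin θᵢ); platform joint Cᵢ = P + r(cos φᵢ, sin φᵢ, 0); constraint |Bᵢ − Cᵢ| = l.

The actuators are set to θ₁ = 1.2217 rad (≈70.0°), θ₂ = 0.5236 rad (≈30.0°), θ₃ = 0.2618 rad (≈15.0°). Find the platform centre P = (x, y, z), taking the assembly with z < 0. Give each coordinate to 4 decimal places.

(-0.1464, -0.0332, -0.3547)

arm 1 at φ=0.0°: e+L cos θ1 = 0.1413;  S1 = (0.1413, 0.0000, -0.1410)
arm 2 at φ=120.0°: e+L cos θ2 = 0.2199;  S2 = (-0.1100, 0.1904, -0.0750)
arm 3 at φ=240.0°: e+L cos θ3 = 0.2349;  S3 = (-0.1174, -0.2034, -0.0388)
|S₂|²−|S₁|² = 0.0141;  |S₃|²−|S₁|² = 0.0168
[-0.5025 0.3809 0.1319]·P = 0.0141;  [-0.5175 -0.4068 0.2043]·P = 0.0168
Cramer: x(z) = -0.0303+0.3274z;  y(z) = -0.0028+0.0856z
into |P−S₁|² = l²: 1.1145z² + 0.1690z + -0.0803 = 0;  Δ = 0.3864;  z = -0.3547 or 0.2030 → z<0 root = -0.3547
x = -0.1464, y = -0.0332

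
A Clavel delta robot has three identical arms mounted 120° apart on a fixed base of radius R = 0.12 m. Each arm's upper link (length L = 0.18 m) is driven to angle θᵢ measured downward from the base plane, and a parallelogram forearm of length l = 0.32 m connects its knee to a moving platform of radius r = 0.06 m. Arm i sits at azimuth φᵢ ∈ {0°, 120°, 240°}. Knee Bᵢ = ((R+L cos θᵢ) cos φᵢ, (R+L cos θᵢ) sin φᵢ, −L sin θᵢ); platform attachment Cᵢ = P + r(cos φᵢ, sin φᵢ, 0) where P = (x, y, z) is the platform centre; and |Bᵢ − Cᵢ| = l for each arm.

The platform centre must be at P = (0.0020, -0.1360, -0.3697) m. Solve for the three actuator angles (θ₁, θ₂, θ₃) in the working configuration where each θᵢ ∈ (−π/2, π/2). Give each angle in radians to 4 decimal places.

arm 1 (φ=0.0°): x'=0.0020, y'=-0.1360
  A cos θ + B sin θ = C:  0.0580·cos θ + -0.3697·sin θ = -0.2459
  γ=atan2(-0.3697,0.0580)=-1.4152;  ψ=arccos(-0.6572)=2.2879;  θ1=γ+ψ≈0.8727
φ2=120.0° → target in arm frame (-0.1188, 0.0663)
  e−x'=0.1788;  (l²−L²−(e−x')²−y'²−z²)/2L = -0.2862
  γ=atan2(-0.3697,0.1788)=-1.1204;  ψ=arccos(-0.6969)=2.3419;  θ2=γ+ψ≈1.2215
arm 3 (φ=240.0°): x'=0.1168, y'=0.0697
  A cos θ + B sin θ = C:  -0.0568·cos θ + -0.3697·sin θ = -0.2077
  θ3 = atan2(B,A) + arccos(C/0.3740) = 0.4363

θ₁ = 0.8727, θ₂ = 1.2215, θ₃ = 0.4363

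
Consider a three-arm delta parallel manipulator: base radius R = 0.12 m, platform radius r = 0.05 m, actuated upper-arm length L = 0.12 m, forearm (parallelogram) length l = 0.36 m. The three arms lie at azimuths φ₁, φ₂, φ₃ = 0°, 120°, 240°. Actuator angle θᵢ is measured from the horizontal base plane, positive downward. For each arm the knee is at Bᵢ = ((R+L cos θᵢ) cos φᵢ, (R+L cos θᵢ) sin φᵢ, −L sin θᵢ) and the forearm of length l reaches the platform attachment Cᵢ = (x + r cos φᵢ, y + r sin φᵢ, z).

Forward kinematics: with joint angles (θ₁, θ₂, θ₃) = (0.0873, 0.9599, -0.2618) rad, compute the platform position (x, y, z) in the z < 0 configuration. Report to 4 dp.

φ1=0.0°: virtual centre (0.1895, 0.0000, -0.0105), radius l
arm 2 at φ=120.0°: (R−r)+L cos θ2 = 0.1388;  centre 2 = (-0.0694, 0.1202, -0.0983)
φ3=240.0°: virtual centre (-0.0930, -0.1610, 0.0311), radius l
subtract pairs → two planes through P
plane₁₂: -0.5179x+0.2405y+-0.1757z = -0.0071
det = 0.3026;  x = 0.0080+-0.1209z,  y = -0.0124+0.4701z
into |P−centre ₁|² = l²: 1.2356z² + 0.0532z + -0.0964 = 0;  Δ = 0.4791;  z = -0.3016 or 0.2586 → z<0 root = -0.3016
x = 0.0444, y = -0.1542

(0.0444, -0.1542, -0.3016)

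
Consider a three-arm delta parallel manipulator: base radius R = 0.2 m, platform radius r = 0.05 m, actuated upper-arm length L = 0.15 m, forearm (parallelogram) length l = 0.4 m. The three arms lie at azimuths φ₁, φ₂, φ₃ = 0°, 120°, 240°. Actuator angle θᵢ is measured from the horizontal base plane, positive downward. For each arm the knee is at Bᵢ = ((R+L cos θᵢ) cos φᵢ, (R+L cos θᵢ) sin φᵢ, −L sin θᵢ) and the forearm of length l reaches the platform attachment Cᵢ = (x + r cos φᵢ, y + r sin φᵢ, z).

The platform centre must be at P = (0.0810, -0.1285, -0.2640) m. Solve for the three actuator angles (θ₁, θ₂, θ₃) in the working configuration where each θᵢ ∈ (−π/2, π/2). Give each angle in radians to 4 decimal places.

θ₁ = -0.3489, θ₂ = 1.0471, θ₃ = -0.2620

arm 1 (φ=0.0°): x'=0.0810, y'=-0.1285
  e−x'=0.0690;  (l²−L²−(e−x')²−y'²−z²)/2L = 0.1551
  θ1 = atan2(B,A) + arccos(C/0.2729) = -0.3489
φ2=120.0° → target in arm frame (-0.1518, -0.0059)
  e−x'=0.3018;  (l²−L²−(e−x')²−y'²−z²)/2L = -0.0777
  √(A²+B²)=0.4010;  θ2 = -0.7187+1.7658 ≈ 1.0471
arm 3 (φ=240.0°): x'=0.0708, y'=0.1344
  A=0.0792, B=-0.2640, C=(l²−L²−A²−y'²−z²)/(2L)=0.1449
  √(A²+B²)=0.2756;  θ3 = -1.2793+1.0173 ≈ -0.2620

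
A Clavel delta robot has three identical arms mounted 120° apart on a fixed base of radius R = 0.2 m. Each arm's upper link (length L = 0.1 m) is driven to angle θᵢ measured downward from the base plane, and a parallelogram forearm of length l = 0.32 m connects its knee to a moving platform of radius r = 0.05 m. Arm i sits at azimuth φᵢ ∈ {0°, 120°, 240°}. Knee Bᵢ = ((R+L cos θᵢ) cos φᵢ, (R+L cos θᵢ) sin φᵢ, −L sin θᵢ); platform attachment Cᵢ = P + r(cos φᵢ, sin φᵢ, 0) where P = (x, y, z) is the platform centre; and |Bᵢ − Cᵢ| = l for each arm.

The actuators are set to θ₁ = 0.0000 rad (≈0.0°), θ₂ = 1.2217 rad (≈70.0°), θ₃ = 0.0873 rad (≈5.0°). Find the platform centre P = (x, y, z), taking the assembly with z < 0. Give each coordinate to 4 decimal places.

(0.0548, -0.0851, -0.2389)

φ1=0.0°: virtual centre (0.2500, 0.0000, 0.0000), radius l
φ2=120.0°: virtual centre (-0.0921, 0.1595, -0.0940), radius l
O3 = (0.2496·cos240.0°, 0.2496·sin240.0°, -0.0087) = (-0.1248, -0.2162, -0.0087)
eliminate P² terms by subtracting sphere 1 from 2 and 3
linear system: -0.6842x+0.3191y = -0.0197−-0.1879z; -0.7496x+-0.4324y = -0.0001−-0.0174z
Cramer: x(z) = 0.0160-0.1623z;  y(z) = -0.0275+0.2410z
quadratic in z: (1.0844)z²+(0.0627)z+(-0.0469)=0, √Δ=0.4554 → z ∈ {-0.2389, 0.1811}; z = -0.2389 (taking z<0)
x = 0.0548, y = -0.0851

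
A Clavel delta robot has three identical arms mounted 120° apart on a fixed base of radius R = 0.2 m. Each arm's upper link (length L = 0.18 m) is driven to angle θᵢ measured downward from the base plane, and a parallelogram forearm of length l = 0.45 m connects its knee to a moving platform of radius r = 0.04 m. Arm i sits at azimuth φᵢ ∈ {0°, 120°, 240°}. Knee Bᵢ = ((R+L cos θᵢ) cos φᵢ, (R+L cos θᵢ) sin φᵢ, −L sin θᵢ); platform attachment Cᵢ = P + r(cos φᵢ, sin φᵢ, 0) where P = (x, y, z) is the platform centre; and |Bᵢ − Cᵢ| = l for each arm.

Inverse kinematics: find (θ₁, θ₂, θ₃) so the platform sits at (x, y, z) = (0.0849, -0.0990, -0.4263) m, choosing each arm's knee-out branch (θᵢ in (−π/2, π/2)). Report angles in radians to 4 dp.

θ₁ = 0.3490, θ₂ = 1.1346, θ₃ = 0.5239

φ1=0.0° → target in arm frame (0.0849, -0.0990)
  e−x'=0.0751;  (l²−L²−(e−x')²−y'²−z²)/2L = -0.0752
  γ=atan2(-0.4263,0.0751)=-1.3964;  ψ=arccos(-0.1737)=1.7454;  θ1=γ+ψ≈0.3490
arm 2 (φ=120.0°): x'=-0.1282, y'=-0.0240
  A cos θ + B sin θ = C:  0.2882·cos θ + -0.4263·sin θ = -0.2646
  γ=atan2(-0.4263,0.2882)=-0.9763;  ψ=arccos(-0.5142)=2.1109;  θ2=γ+ψ≈1.1346
rotate P by −φ3: (0.0433, 0.1230, -0.4263)
  e−x'=0.1167;  (l²−L²−(e−x')²−y'²−z²)/2L = -0.1122
  γ=atan2(-0.4263,0.1167)=-1.3036;  ψ=arccos(-0.2538)=1.8274;  θ3=γ+ψ≈0.5239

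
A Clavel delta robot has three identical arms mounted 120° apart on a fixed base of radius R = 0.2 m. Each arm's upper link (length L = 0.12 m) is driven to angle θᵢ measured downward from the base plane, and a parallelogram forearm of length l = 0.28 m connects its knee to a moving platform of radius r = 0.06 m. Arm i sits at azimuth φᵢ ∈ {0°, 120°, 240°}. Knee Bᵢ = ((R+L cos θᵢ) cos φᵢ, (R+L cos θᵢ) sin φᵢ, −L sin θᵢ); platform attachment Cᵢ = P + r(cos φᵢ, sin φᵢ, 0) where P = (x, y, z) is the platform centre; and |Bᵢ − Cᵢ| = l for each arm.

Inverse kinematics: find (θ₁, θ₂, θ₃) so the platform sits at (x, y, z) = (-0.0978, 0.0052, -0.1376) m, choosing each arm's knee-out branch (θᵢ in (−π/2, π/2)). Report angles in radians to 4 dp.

θ₁ = 1.2217, θ₂ = -0.3492, θ₃ = -0.1736

arm 1 (φ=0.0°): x'=-0.0978, y'=0.0052
  A=0.2378, B=-0.1376, C=(l²−L²−A²−y'²−z²)/(2L)=-0.0480
  θ1 = atan2(B,A) + arccos(C/0.2747) = 1.2217
arm 2 (φ=120.0°): x'=0.0534, y'=0.0821
  e−x'=0.0866;  (l²−L²−(e−x')²−y'²−z²)/2L = 0.1284
  θ2 = atan2(B,A) + arccos(C/0.1626) = -0.3492
φ3=240.0° → target in arm frame (0.0444, -0.0873)
  A cos θ + B sin θ = C:  0.0956·cos θ + -0.1376·sin θ = 0.1179
  √(A²+B²)=0.1676;  θ3 = -0.9636+0.7899 ≈ -0.1736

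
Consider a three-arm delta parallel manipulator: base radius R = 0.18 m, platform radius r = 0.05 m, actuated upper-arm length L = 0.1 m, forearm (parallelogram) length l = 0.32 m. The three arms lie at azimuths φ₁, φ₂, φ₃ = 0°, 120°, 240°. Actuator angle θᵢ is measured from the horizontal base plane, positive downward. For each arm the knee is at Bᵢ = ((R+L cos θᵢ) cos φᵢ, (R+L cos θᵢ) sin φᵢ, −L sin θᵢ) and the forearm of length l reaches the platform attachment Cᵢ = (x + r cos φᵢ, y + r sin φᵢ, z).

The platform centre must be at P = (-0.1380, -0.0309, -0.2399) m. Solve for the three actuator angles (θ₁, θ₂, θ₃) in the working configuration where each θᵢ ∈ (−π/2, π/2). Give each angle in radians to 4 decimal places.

θ₁ = 1.3961, θ₂ = 0.1750, θ₃ = -0.3491

rotate P by −φ1: (-0.1380, -0.0309, -0.2399)
  e−x'=0.2680;  (l²−L²−(e−x')²−y'²−z²)/2L = -0.1897
  γ=atan2(-0.2399,0.2680)=-0.7301;  ψ=arccos(-0.5273)=2.1262;  θ1=γ+ψ≈1.3961
arm 2 (φ=120.0°): x'=0.0422, y'=0.1350
  A cos θ + B sin θ = C:  0.0878·cos θ + -0.2399·sin θ = 0.0447
  γ=atan2(-0.2399,0.0878)=-1.2201;  ψ=arccos(0.1748)=1.3951;  θ2=γ+ψ≈0.1750
arm 3 (φ=240.0°): x'=0.0958, y'=-0.1041
  A=0.0342, B=-0.2399, C=(l²−L²−A²−y'²−z²)/(2L)=0.1142
  √(A²+B²)=0.2423;  θ3 = -1.4290+1.0799 ≈ -0.3491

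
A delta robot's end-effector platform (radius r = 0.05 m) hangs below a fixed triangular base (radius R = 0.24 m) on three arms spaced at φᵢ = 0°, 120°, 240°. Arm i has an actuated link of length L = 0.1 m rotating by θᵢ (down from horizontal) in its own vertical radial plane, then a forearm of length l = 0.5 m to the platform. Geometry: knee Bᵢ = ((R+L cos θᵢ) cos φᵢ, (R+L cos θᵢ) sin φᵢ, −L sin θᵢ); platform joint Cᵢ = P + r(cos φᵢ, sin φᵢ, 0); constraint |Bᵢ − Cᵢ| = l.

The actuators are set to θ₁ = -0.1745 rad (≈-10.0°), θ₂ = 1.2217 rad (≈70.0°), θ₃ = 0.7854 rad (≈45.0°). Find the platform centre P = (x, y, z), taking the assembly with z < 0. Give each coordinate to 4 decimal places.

centre 1 = (0.2885·cos0.0°, 0.2885·sin0.0°, 0.0174) = (0.2885, 0.0000, 0.0174)
φ2=120.0°: virtual centre (-0.1121, 0.1942, -0.0940), radius l
φ3=240.0°: virtual centre (-0.1304, -0.2258, -0.0707), radius l
subtract pairs → two planes through P
[-0.8012 0.3883 -0.2227]·P = -0.0244;  [-0.8377 -0.4516 -0.1761]·P = -0.0106
det = 0.6871;  x = 0.0220+-0.2459z,  y = -0.0175+0.0661z
into |P−centre ₁|² = l²: 1.0648z² + 0.0940z + -0.1784 = 0;  Δ = 0.7687;  z = -0.4558 or 0.3675 → z<0 root = -0.4558
x = 0.1341, y = -0.0476

(0.1341, -0.0476, -0.4558)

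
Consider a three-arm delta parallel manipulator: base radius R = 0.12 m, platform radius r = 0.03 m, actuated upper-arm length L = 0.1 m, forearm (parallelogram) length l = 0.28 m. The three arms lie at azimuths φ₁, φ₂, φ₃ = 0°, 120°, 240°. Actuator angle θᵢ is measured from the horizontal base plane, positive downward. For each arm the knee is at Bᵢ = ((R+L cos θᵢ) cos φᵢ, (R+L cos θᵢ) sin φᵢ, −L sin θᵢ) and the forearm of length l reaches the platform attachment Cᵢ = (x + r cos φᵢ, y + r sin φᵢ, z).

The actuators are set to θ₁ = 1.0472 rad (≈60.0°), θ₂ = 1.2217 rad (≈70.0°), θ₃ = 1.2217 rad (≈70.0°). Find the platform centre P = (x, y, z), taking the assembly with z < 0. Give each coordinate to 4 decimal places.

(0.0194, 0.0000, -0.3393)

arm 1 at φ=0.0°: ρ1 = 0.1400;  O1 = (0.1400, 0.0000, -0.0866)
arm 2 at φ=120.0°: ρ2 = 0.1242;  O2 = (-0.0621, 0.1076, -0.0940)
φ3=240.0°: virtual centre (-0.0621, -0.1076, -0.0940), radius l
eliminate P² terms by subtracting sphere 1 from 2 and 3
linear system: -0.4042x+0.2151y = -0.0028−-0.0147z; -0.4042x+-0.2151y = -0.0028−-0.0147z
Cramer: x(z) = 0.0070-0.0364z;  y(z) = 0.0000+0.0000z
into |P−O₁|² = l²: 1.0013z² + 0.1829z + -0.0532 = 0;  Δ = 0.2466;  z = -0.3393 or 0.1566 → z<0 root = -0.3393
x = 0.0194, y = 0.0000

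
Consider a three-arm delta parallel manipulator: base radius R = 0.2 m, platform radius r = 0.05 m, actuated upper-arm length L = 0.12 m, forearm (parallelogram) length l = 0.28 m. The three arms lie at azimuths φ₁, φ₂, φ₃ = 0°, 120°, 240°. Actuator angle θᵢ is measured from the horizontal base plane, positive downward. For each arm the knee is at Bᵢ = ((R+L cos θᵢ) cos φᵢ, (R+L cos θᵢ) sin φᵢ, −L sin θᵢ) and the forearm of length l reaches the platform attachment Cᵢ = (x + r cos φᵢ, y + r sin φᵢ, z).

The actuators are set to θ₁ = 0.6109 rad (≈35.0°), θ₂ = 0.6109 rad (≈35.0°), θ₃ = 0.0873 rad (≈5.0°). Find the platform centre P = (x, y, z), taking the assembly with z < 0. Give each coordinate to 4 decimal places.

arm 1 at φ=0.0°: (R−r)+L cos θ1 = 0.2483;  S1 = (0.2483, 0.0000, -0.0688)
arm 2 at φ=120.0°: (R−r)+L cos θ2 = 0.2483;  S2 = (-0.1241, 0.2150, -0.0688)
arm 3 at φ=240.0°: (R−r)+L cos θ3 = 0.2695;  S3 = (-0.1348, -0.2334, -0.0105)
|S₂|²−|S₁|² = 0.0000;  |S₃|²−|S₁|² = 0.0064
plane₁₂: -0.7449x+0.4301y+0.0000z = 0.0000
det = 0.6772;  x = -0.0040+0.0741z,  y = -0.0070+0.1284z
into |P−S₁|² = l²: 1.0220z² + 0.0985z + -0.0099 = 0;  Δ = 0.0503;  z = -0.1579 or 0.0616 → z<0 root = -0.1579
x = -0.0158, y = -0.0273

(-0.0158, -0.0273, -0.1579)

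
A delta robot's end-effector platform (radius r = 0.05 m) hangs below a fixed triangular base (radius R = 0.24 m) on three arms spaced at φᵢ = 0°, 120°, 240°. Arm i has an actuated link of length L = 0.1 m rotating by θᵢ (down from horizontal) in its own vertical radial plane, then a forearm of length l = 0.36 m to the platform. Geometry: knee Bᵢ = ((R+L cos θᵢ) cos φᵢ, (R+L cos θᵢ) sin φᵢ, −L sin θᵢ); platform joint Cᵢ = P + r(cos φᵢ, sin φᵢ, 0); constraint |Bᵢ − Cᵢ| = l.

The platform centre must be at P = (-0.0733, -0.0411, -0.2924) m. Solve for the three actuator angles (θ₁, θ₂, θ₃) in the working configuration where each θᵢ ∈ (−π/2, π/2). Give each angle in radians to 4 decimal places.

θ₁ = 1.2213, θ₂ = 0.6984, θ₃ = 0.0868

arm 1 (φ=0.0°): x'=-0.0733, y'=-0.0411
  A=0.2633, B=-0.2924, C=(l²−L²−A²−y'²−z²)/(2L)=-0.1846
  γ=atan2(-0.2924,0.2633)=-0.8377;  ψ=arccos(-0.4691)=2.0590;  θ1=γ+ψ≈1.2213
arm 2 (φ=120.0°): x'=0.0011, y'=0.0840
  A=0.1889, B=-0.2924, C=(l²−L²−A²−y'²−z²)/(2L)=-0.0433
  θ2 = atan2(B,A) + arccos(C/0.3481) = 0.6984
rotate P by −φ3: (0.0722, -0.0429, -0.2924)
  A=0.1178, B=-0.2924, C=(l²−L²−A²−y'²−z²)/(2L)=0.0920
  γ=atan2(-0.2924,0.1178)=-1.1879;  ψ=arccos(0.2917)=1.2747;  θ3=γ+ψ≈0.0868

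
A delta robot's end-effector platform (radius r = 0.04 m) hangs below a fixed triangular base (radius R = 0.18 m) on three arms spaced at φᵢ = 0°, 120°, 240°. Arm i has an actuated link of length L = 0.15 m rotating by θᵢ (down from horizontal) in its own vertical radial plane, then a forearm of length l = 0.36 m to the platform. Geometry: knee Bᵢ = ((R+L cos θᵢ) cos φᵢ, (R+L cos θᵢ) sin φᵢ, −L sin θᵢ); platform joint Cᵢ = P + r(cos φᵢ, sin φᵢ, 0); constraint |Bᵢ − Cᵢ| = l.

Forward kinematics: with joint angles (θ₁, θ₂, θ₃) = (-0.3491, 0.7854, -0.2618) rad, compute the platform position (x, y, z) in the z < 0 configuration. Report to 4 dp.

arm 1 at φ=0.0°: ρ1 = 0.2810;  O1 = (0.2810, 0.0000, 0.0513)
arm 2 at φ=120.0°: ρ2 = 0.2461;  O2 = (-0.1230, 0.2131, -0.1061)
O3 = (0.2849·cos240.0°, 0.2849·sin240.0°, 0.0388) = (-0.1424, -0.2467, 0.0388)
eliminate P² terms by subtracting sphere 1 from 2 and 3
[-0.8080 0.4262 -0.3147]·P = -0.0098;  [-0.8468 -0.4934 -0.0250]·P = 0.0011
Cramer: x(z) = 0.0057-0.2185z;  y(z) = -0.0121+0.3243z
quadratic in z: (1.1529)z²+(0.0098)z+(-0.0511)=0, √Δ=0.4854 → z ∈ {-0.2148, 0.2063}; z = -0.2148 (taking z<0)
x = 0.0527, y = -0.0817

(0.0527, -0.0817, -0.2148)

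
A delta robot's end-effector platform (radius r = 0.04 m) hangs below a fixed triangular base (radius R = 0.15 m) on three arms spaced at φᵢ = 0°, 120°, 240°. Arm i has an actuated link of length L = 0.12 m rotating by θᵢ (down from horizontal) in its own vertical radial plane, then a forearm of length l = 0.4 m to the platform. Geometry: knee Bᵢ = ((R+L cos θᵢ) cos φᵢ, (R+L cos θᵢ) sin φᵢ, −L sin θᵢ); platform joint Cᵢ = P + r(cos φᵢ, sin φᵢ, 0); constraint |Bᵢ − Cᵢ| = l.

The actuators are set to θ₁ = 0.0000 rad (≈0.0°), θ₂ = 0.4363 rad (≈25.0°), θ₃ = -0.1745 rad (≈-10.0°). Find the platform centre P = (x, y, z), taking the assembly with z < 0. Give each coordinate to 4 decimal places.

φ1=0.0°: virtual centre (0.2300, 0.0000, 0.0000), radius l
φ2=120.0°: virtual centre (-0.1094, 0.1895, -0.0507), radius l
S3 = (0.2282·cos240.0°, 0.2282·sin240.0°, 0.0208) = (-0.1141, -0.1976, 0.0208)
subtract pairs → two planes through P
[-0.6788 0.3789 -0.1014]·P = -0.0025;  [-0.6882 -0.3952 0.0417]·P = -0.0004
Cramer: x(z) = 0.0021-0.0459z;  y(z) = -0.0027+0.1854z
into |P−S₁|² = l²: 1.0365z² + 0.0199z + -0.1081 = 0;  Δ = 0.4484;  z = -0.3327 or 0.3134 → z<0 root = -0.3327
x = 0.0174, y = -0.0644

(0.0174, -0.0644, -0.3327)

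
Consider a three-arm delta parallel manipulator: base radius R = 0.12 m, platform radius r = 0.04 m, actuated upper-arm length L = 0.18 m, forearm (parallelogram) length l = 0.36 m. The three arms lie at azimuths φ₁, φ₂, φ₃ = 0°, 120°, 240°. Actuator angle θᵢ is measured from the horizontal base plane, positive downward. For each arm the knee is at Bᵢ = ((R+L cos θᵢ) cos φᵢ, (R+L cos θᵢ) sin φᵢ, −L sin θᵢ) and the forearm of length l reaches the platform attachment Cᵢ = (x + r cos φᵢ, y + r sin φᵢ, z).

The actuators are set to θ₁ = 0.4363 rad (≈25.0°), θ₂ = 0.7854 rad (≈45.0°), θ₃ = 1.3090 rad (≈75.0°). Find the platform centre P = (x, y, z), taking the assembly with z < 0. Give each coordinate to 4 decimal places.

arm 1 at φ=0.0°: (R−r)+L cos θ1 = 0.2431;  centre 1 = (0.2431, 0.0000, -0.0761)
centre 2 = (0.2073·cos120.0°, 0.2073·sin120.0°, -0.1273) = (-0.1036, 0.1795, -0.1273)
φ3=240.0°: virtual centre (-0.0633, -0.1096, -0.1739), radius l
eliminate P² terms by subtracting sphere 1 from 2 and 3
plane₁₂: -0.6936x+0.3590y+-0.1024z = -0.0057
det = 0.3721;  x = 0.0214+-0.2491z,  y = 0.0253+-0.1959z
quadratic in z: (1.1004)z²+(0.2527)z+(-0.0740)=0, √Δ=0.6241 → z ∈ {-0.3984, 0.1688}; z = -0.3984 (taking z<0)
x = 0.1206, y = 0.1034

(0.1206, 0.1034, -0.3984)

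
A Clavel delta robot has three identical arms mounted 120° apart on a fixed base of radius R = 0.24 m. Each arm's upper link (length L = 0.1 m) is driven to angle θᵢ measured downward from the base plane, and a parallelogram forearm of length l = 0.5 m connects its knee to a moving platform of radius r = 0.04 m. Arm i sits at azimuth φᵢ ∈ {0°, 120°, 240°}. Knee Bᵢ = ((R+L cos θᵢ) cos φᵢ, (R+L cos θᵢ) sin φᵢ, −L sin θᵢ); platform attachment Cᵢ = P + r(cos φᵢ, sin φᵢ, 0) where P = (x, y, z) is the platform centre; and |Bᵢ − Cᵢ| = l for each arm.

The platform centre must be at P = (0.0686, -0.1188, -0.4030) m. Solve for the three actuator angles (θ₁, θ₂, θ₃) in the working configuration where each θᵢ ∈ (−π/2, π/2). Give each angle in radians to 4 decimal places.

θ₁ = -0.2613, θ₂ = 1.0474, θ₃ = -0.2612

rotate P by −φ1: (0.0686, -0.1188, -0.4030)
  A cos θ + B sin θ = C:  0.1314·cos θ + -0.4030·sin θ = 0.2311
  θ1 = atan2(B,A) + arccos(C/0.4239) = -0.2613
φ2=120.0° → target in arm frame (-0.1372, 0.0000)
  A=0.3372, B=-0.4030, C=(l²−L²−A²−y'²−z²)/(2L)=-0.1805
  θ2 = atan2(B,A) + arccos(C/0.5255) = 1.0474
φ3=240.0° → target in arm frame (0.0686, 0.1188)
  A cos θ + B sin θ = C:  0.1314·cos θ + -0.4030·sin θ = 0.2310
  √(A²+B²)=0.4239;  θ3 = -1.2556+0.9944 ≈ -0.2612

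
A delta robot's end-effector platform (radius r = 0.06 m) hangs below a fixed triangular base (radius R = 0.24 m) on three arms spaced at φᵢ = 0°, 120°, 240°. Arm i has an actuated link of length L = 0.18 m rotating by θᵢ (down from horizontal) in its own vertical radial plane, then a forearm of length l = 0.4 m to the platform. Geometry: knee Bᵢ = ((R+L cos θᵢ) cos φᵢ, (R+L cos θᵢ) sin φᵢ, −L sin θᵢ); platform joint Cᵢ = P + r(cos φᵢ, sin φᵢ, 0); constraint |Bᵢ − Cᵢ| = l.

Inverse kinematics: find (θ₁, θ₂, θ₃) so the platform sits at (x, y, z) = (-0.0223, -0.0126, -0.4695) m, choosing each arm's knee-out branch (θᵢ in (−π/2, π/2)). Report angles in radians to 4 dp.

arm 1 (φ=0.0°): x'=-0.0223, y'=-0.0126
  A cos θ + B sin θ = C:  0.2023·cos θ + -0.4695·sin θ = -0.3720
  γ=atan2(-0.4695,0.2023)=-1.1640;  ψ=arccos(-0.7276)=2.3857;  θ1=γ+ψ≈1.2217
φ2=120.0° → target in arm frame (0.0002, 0.0256)
  A cos θ + B sin θ = C:  0.1798·cos θ + -0.4695·sin θ = -0.3494
  √(A²+B²)=0.5027;  θ2 = -1.2051+2.3393 ≈ 1.1342
φ3=240.0° → target in arm frame (0.0221, -0.0130)
  A=0.1579, B=-0.4695, C=(l²−L²−A²−y'²−z²)/(2L)=-0.3276
  θ3 = atan2(B,A) + arccos(C/0.4954) = 1.0472

θ₁ = 1.2217, θ₂ = 1.1342, θ₃ = 1.0472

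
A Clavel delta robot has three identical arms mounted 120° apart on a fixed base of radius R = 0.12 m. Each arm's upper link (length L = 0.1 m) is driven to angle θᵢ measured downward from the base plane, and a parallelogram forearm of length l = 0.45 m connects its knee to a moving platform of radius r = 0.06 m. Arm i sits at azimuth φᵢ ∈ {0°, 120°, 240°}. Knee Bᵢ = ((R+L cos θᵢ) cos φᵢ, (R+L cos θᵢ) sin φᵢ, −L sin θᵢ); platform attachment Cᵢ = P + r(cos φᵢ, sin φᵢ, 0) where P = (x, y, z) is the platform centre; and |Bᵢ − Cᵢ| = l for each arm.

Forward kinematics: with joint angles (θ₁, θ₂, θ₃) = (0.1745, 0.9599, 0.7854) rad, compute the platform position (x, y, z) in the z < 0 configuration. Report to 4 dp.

(0.1347, -0.0322, -0.4656)

φ1=0.0°: virtual centre (0.1585, 0.0000, -0.0174), radius l
S2 = (0.1174·cos120.0°, 0.1174·sin120.0°, -0.0819) = (-0.0587, 0.1016, -0.0819)
S3 = (0.1307·cos240.0°, 0.1307·sin240.0°, -0.0707) = (-0.0654, -0.1132, -0.0707)
|S₂|²−|S₁|² = -0.0049;  |S₃|²−|S₁|² = -0.0033
plane₁₂: -0.4343x+0.2033y+-0.1291z = -0.0049
det = 0.1893;  x = 0.0095+-0.2689z,  y = -0.0040+0.0605z
into |P−S₁|² = l²: 1.0760z² + 0.1144z + -0.1800 = 0;  Δ = 0.7877;  z = -0.4656 or 0.3593 → z<0 root = -0.4656
x = 0.1347, y = -0.0322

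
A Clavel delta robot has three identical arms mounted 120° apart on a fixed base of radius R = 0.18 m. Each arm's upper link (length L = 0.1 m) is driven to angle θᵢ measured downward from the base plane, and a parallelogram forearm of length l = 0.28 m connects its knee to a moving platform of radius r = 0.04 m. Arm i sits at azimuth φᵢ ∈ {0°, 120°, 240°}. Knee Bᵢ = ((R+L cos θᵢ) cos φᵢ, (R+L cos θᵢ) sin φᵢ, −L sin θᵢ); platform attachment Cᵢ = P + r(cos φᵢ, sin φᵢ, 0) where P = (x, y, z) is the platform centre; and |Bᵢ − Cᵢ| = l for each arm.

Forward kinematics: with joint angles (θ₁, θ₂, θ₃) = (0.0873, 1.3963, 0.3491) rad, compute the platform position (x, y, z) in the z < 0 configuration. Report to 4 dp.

arm 1 at φ=0.0°: ρ1 = 0.2396;  O1 = (0.2396, 0.0000, -0.0087)
O2 = (0.1574·cos120.0°, 0.1574·sin120.0°, -0.0985) = (-0.0787, 0.1363, -0.0985)
φ3=240.0°: virtual centre (-0.1170, -0.2026, -0.0342), radius l
subtract pairs → two planes through P
[-0.6366 0.2726 -0.1795]·P = -0.0230;  [-0.7132 -0.4052 -0.0510]·P = -0.0016
Cramer: x(z) = 0.0216-0.1915z;  y(z) = -0.0341+0.2113z
sphere 1 gives Az²+Bz+C=0 with A=1.0813, B=0.0866, C=-0.0296;  B²−4AC=0.1356;  roots -0.2103, 0.1303;  negative root z = -0.2103
x = 0.0619, y = -0.0785

(0.0619, -0.0785, -0.2103)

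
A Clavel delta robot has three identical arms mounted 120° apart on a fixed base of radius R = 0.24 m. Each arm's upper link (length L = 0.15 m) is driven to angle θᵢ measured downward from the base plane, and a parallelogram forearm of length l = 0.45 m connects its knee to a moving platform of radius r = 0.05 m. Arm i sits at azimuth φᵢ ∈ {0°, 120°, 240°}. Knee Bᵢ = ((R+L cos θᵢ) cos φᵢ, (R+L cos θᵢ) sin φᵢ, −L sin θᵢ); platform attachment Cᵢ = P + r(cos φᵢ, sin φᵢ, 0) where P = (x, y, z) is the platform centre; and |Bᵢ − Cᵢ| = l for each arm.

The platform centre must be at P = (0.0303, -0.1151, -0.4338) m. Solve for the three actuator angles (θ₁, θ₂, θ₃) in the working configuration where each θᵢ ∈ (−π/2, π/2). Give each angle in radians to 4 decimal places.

arm 1 (φ=0.0°): x'=0.0303, y'=-0.1151
  A=0.1597, B=-0.4338, C=(l²−L²−A²−y'²−z²)/(2L)=-0.1564
  √(A²+B²)=0.4623;  θ1 = -1.2181+1.9161 ≈ 0.6980
arm 2 (φ=120.0°): x'=-0.1148, y'=0.0313
  A cos θ + B sin θ = C:  0.3048·cos θ + -0.4338·sin θ = -0.3403
  θ2 = atan2(B,A) + arccos(C/0.5302) = 1.3094
φ3=240.0° → target in arm frame (0.0845, 0.0838)
  e−x'=0.1055;  (l²−L²−(e−x')²−y'²−z²)/2L = -0.0878
  γ=atan2(-0.4338,0.1055)=-1.3323;  ψ=arccos(-0.1966)=1.7687;  θ3=γ+ψ≈0.4364

θ₁ = 0.6980, θ₂ = 1.3094, θ₃ = 0.4364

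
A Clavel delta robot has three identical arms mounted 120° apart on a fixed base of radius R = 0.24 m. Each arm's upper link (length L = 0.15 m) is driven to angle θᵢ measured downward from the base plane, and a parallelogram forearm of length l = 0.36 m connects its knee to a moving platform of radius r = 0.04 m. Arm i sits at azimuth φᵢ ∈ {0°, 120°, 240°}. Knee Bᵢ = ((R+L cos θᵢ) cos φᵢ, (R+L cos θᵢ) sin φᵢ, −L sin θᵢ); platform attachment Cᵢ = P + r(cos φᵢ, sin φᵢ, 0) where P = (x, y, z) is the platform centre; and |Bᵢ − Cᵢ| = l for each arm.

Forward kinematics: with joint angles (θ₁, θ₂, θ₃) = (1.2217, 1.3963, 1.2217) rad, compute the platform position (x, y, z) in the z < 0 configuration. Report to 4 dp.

(0.0111, -0.0193, -0.4084)

S1 = (0.2513·cos0.0°, 0.2513·sin0.0°, -0.1410) = (0.2513, 0.0000, -0.1410)
arm 2 at φ=120.0°: ρ2 = 0.2260;  S2 = (-0.1130, 0.1958, -0.1477)
φ3=240.0°: virtual centre (-0.1257, -0.2176, -0.1410), radius l
|S₂|²−|S₁|² = -0.0101;  |S₃|²−|S₁|² = 0.0000
linear system: -0.7287x+0.3915y = -0.0101−-0.0135z; -0.7539x+-0.4353y = 0.0000−0.0000z
det = 0.6123;  x = 0.0072+-0.0096z,  y = -0.0124+0.0167z
into |P−S₁|² = l²: 1.0004z² + 0.2862z + -0.0500 = 0;  Δ = 0.2819;  z = -0.4084 or 0.1223 → z<0 root = -0.4084
x = 0.0111, y = -0.0193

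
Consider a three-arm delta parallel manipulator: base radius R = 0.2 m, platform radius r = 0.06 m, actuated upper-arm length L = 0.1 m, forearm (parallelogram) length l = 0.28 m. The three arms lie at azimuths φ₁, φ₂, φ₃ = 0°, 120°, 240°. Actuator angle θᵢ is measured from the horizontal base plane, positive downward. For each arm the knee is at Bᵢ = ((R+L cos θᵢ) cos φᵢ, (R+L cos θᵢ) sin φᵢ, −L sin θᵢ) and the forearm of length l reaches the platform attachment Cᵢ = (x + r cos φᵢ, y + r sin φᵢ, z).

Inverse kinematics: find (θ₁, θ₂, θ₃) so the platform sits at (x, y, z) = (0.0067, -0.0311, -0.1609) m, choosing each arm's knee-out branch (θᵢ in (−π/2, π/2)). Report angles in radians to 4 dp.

φ1=0.0° → target in arm frame (0.0067, -0.0311)
  A=0.1333, B=-0.1609, C=(l²−L²−A²−y'²−z²)/(2L)=0.1189
  γ=atan2(-0.1609,0.1333)=-0.8789;  ψ=arccos(0.5689)=0.9656;  θ1=γ+ψ≈0.0866
φ2=120.0° → target in arm frame (-0.0303, 0.0097)
  A cos θ + B sin θ = C:  0.1703·cos θ + -0.1609·sin θ = 0.0671
  θ2 = atan2(B,A) + arccos(C/0.2343) = 0.5232
arm 3 (φ=240.0°): x'=0.0236, y'=0.0214
  A cos θ + B sin θ = C:  0.1164·cos θ + -0.1609·sin θ = 0.1425
  √(A²+B²)=0.1986;  θ3 = -0.9444+0.7705 ≈ -0.1740

θ₁ = 0.0866, θ₂ = 0.5232, θ₃ = -0.1740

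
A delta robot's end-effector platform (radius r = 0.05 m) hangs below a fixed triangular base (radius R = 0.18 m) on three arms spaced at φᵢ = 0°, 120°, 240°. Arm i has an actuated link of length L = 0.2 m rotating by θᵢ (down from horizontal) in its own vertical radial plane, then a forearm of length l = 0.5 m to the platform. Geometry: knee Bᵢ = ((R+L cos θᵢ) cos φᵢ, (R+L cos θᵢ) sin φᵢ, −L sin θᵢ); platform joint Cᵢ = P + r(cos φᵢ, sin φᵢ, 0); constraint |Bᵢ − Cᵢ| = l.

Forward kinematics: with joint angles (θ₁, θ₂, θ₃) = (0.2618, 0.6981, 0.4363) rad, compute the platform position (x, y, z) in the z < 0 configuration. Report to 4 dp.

(0.0637, -0.0496, -0.4763)

arm 1 at φ=0.0°: ρ1 = 0.3232;  O1 = (0.3232, 0.0000, -0.0518)
O2 = (0.2832·cos120.0°, 0.2832·sin120.0°, -0.1286) = (-0.1416, 0.2453, -0.1286)
φ3=240.0°: virtual centre (-0.1556, -0.2696, -0.0845), radius l
|O₂|²−|O₁|² = -0.0104;  |O₃|²−|O₁|² = -0.0031
linear system: -0.9296x+0.4905y = -0.0104−-0.1536z; -0.9576x+-0.5391y = -0.0031−-0.0655z
det = 0.9709;  x = 0.0073+-0.1184z,  y = -0.0073+0.0888z
into |P−O₁|² = l²: 1.0219z² + 0.1770z + -0.1475 = 0;  Δ = 0.6343;  z = -0.4763 or 0.3031 → z<0 root = -0.4763
x = 0.0637, y = -0.0496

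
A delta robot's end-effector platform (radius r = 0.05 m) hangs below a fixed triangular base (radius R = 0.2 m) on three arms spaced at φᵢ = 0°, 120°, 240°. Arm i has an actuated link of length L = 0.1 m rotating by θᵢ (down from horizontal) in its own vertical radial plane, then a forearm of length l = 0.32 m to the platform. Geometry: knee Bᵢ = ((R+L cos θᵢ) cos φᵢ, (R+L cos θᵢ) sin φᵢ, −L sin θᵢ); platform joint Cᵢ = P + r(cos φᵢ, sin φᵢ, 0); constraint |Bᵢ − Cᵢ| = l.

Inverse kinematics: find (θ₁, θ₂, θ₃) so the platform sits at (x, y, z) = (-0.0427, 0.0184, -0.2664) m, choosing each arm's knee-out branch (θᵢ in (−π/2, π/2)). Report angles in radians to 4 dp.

θ₁ = 0.8726, θ₂ = 0.2623, θ₃ = 0.5237

rotate P by −φ1: (-0.0427, 0.0184, -0.2664)
  e−x'=0.1927;  (l²−L²−(e−x')²−y'²−z²)/2L = -0.0802
  θ1 = atan2(B,A) + arccos(C/0.3288) = 0.8726
rotate P by −φ2: (0.0373, 0.0278, -0.2664)
  A=0.1127, B=-0.2664, C=(l²−L²−A²−y'²−z²)/(2L)=0.0398
  γ=atan2(-0.2664,0.1127)=-1.1705;  ψ=arccos(0.1375)=1.4329;  θ2=γ+ψ≈0.2623
arm 3 (φ=240.0°): x'=0.0054, y'=-0.0462
  A cos θ + B sin θ = C:  0.1446·cos θ + -0.2664·sin θ = -0.0080
  θ3 = atan2(B,A) + arccos(C/0.3031) = 0.5237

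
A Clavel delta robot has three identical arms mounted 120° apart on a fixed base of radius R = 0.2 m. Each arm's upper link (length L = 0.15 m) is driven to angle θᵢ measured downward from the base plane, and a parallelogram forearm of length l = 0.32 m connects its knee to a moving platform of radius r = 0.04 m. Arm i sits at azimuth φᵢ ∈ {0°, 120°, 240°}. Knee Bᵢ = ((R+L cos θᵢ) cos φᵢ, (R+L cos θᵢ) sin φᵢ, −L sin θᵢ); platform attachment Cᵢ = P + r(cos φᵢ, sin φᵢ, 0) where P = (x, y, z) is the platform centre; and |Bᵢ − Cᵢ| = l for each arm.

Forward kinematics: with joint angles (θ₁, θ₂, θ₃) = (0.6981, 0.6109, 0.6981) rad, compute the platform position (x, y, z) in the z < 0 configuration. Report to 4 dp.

(-0.0046, 0.0080, -0.2520)

arm 1 at φ=0.0°: (R−r)+L cos θ1 = 0.2749;  O1 = (0.2749, 0.0000, -0.0964)
arm 2 at φ=120.0°: (R−r)+L cos θ2 = 0.2829;  O2 = (-0.1414, 0.2450, -0.0860)
arm 3 at φ=240.0°: (R−r)+L cos θ3 = 0.2749;  O3 = (-0.1375, -0.2381, -0.0964)
|O₂|²−|O₁|² = 0.0025;  |O₃|²−|O₁|² = 0.0000
plane₁₂: -0.8327x+0.4899y+0.0207z = 0.0025
Cramer: x(z) = -0.0015+0.0123z;  y(z) = 0.0026-0.0214z
sphere 1 gives Az²+Bz+C=0 with A=1.0006, B=0.1859, C=-0.0167;  B²−4AC=0.1013;  roots -0.2520, 0.0662;  negative root z = -0.2520
x = -0.0046, y = 0.0080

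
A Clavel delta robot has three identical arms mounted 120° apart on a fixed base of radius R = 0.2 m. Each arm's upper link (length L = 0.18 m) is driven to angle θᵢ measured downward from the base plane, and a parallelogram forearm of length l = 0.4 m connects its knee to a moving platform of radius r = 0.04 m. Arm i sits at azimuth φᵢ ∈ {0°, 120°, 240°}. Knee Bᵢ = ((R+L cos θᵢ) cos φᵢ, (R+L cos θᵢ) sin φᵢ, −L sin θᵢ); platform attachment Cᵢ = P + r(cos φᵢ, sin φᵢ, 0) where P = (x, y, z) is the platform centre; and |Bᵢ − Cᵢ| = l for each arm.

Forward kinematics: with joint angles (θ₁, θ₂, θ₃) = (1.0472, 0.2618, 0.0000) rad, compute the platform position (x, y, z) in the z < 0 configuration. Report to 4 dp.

(-0.1255, -0.0243, -0.2916)

φ1=0.0°: virtual centre (0.2500, 0.0000, -0.1559), radius l
arm 2 at φ=120.0°: (R−r)+L cos θ2 = 0.3339;  centre 2 = (-0.1669, 0.2891, -0.0466)
centre 3 = (0.3400·cos240.0°, 0.3400·sin240.0°, 0.0000) = (-0.1700, -0.2944, 0.0000)
|centre ₂|²−|centre ₁|² = 0.0268;  |centre ₃|²−|centre ₁|² = 0.0288
plane₁₂: -0.8339x+0.5783y+0.2186z = 0.0268
Cramer: x(z) = -0.0332+0.3164z;  y(z) = -0.0015+0.0782z
into |P−centre ₁|² = l²: 1.1062z² + 0.1323z + -0.0555 = 0;  Δ = 0.2630;  z = -0.2916 or 0.1720 → z<0 root = -0.2916
x = -0.1255, y = -0.0243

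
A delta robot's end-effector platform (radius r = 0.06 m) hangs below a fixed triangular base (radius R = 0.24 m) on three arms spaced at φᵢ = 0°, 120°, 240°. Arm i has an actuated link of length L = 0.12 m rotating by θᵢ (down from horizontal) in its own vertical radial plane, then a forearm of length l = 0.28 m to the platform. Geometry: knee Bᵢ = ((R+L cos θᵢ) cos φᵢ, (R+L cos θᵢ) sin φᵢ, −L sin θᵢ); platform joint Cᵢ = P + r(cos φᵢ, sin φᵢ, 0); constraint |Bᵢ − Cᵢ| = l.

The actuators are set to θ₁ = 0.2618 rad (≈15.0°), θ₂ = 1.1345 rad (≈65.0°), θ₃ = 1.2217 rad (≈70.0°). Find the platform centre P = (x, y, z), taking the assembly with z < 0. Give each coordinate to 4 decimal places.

φ1=0.0°: virtual centre (0.2959, 0.0000, -0.0311), radius l
arm 2 at φ=120.0°: ρ2 = 0.2307;  centre 2 = (-0.1154, 0.1998, -0.1088)
φ3=240.0°: virtual centre (-0.1105, -0.1914, -0.1128), radius l
|centre ₂|²−|centre ₁|² = -0.0235;  |centre ₃|²−|centre ₁|² = -0.0270
linear system: -0.8225x+0.3996y = -0.0235−-0.1554z; -0.8129x+-0.3829y = -0.0270−-0.1634z
Cramer: x(z) = 0.0309-0.1951z;  y(z) = 0.0048-0.0126z
quadratic in z: (1.0382)z²+(0.1654)z+(-0.0072)=0, √Δ=0.2390 → z ∈ {-0.1948, 0.0355}; z = -0.1948 (taking z<0)
x = 0.0689, y = 0.0073

(0.0689, 0.0073, -0.1948)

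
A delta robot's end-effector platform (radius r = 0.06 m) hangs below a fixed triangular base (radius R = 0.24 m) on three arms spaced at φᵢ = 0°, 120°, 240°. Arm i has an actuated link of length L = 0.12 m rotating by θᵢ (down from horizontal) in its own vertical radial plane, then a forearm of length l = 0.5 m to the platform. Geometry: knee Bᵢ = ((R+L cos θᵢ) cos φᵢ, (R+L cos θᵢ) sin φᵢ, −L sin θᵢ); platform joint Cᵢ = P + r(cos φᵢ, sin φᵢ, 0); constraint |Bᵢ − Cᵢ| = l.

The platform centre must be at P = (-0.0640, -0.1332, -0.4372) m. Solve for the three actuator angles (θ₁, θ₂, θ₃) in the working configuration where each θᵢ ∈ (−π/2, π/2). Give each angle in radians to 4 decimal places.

θ₁ = 0.7857, θ₂ = 0.8730, θ₃ = -0.3492

rotate P by −φ1: (-0.0640, -0.1332, -0.4372)
  A cos θ + B sin θ = C:  0.2440·cos θ + -0.4372·sin θ = -0.1368
  √(A²+B²)=0.5007;  θ1 = -1.0618+1.8475 ≈ 0.7857
φ2=120.0° → target in arm frame (-0.0834, 0.1220)
  A cos θ + B sin θ = C:  0.2634·cos θ + -0.4372·sin θ = -0.1658
  √(A²+B²)=0.5104;  θ2 = -1.0286+1.9016 ≈ 0.8730
φ3=240.0° → target in arm frame (0.1474, 0.0112)
  A=0.0326, B=-0.4372, C=(l²−L²−A²−y'²−z²)/(2L)=0.1803
  θ3 = atan2(B,A) + arccos(C/0.4384) = -0.3492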